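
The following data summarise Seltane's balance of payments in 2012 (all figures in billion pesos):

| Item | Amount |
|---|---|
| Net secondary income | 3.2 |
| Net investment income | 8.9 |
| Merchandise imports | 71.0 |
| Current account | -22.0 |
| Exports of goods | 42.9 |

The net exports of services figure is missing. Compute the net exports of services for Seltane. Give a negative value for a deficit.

-6.0

Current account = goods balance + services balance + net primary income + net secondary income
Sum of the known components = -16.0
Net exports of services = CA - (known components) = -22.0 - (-16.0) = -6.0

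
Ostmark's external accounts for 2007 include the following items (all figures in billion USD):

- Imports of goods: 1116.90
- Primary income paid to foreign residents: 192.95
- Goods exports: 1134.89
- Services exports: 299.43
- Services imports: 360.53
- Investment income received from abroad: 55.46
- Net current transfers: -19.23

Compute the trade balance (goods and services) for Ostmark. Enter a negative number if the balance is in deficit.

-43.11

Goods balance = 1134.89 - 1116.90 = 17.99
Services balance = 299.43 - 360.53 = -61.10
Trade balance (goods + services) = 17.99 + (-61.10) = -43.11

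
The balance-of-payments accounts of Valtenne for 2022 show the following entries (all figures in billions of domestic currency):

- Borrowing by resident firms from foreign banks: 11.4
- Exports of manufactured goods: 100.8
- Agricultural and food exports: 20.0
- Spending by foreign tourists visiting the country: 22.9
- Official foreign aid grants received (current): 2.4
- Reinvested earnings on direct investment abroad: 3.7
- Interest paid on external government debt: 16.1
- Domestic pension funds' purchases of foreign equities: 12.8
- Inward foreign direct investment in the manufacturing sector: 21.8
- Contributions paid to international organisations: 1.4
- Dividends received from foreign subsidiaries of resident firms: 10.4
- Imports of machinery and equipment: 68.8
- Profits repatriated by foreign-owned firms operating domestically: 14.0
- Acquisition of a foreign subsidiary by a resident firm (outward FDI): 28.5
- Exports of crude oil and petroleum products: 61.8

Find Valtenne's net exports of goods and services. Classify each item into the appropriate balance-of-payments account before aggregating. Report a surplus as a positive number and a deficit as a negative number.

Goods: 61.8 + 100.8 - 68.8 + 20.0 = 113.8
Services: 22.9
Trade balance = 113.8 + 22.9 = 136.7
(Excluded from the trade balance — financial account: borrowing by resident firms from foreign banks 11.4, domestic pension funds' purchases of foreign equities 12.8, inward foreign direct investment in the manufacturing sector 21.8, acquisition of a foreign subsidiary by a resident firm (outward FDI) 28.5; secondary income: official foreign aid grants received (current) 2.4, contributions paid to international organisations 1.4; primary income: reinvested earnings on direct investment abroad 3.7, interest paid on external government debt 16.1, dividends received from foreign subsidiaries of resident firms 10.4, profits repatriated by foreign-owned firms operating domestically 14.0.)

136.7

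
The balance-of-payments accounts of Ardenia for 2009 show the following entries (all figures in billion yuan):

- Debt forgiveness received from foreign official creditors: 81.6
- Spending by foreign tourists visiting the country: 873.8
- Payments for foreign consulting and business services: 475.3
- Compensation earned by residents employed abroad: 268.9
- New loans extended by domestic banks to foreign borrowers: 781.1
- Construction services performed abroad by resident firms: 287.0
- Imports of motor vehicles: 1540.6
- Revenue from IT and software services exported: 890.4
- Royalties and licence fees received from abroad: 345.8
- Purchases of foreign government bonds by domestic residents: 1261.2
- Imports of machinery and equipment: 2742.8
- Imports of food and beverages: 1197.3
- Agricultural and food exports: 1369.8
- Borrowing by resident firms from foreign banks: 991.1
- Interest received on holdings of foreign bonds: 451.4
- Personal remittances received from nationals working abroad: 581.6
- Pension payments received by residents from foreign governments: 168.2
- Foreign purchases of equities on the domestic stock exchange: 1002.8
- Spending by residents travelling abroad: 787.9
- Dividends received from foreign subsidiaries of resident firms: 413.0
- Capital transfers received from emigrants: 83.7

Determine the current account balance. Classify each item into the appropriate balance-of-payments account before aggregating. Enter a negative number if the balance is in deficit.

-1094.0

Goods: 1369.8 - 1540.6 - 1197.3 - 2742.8 = -4110.9
Services: -475.3 - 787.9 + 287.0 + 345.8 + 890.4 + 873.8 = 1133.8
Primary income: 413.0 + 268.9 + 451.4 = 1133.3
Secondary income: 581.6 + 168.2 = 749.8
Current account = (-4110.9) + 1133.8 + 1133.3 + 749.8 = -1094.0
(Excluded from the current account — capital account: debt forgiveness received from foreign official creditors 81.6, capital transfers received from emigrants 83.7; financial account: new loans extended by domestic banks to foreign borrowers 781.1, purchases of foreign government bonds by domestic residents 1261.2, borrowing by resident firms from foreign banks 991.1, foreign purchases of equities on the domestic stock exchange 1002.8.)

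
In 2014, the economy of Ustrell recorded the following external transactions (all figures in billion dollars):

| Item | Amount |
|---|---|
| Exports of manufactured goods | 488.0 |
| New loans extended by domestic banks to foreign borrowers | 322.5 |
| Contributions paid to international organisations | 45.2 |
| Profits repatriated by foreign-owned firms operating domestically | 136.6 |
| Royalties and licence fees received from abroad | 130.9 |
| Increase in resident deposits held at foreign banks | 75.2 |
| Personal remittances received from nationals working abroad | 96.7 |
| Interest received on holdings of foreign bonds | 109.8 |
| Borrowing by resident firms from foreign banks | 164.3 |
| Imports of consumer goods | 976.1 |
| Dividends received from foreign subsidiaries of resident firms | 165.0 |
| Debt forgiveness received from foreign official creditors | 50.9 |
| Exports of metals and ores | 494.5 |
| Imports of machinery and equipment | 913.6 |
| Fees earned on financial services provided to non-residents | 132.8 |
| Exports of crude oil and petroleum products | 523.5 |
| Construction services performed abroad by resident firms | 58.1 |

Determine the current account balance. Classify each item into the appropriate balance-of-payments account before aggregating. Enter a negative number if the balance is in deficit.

127.8

Goods: 494.5 + 523.5 - 976.1 - 913.6 + 488.0 = -383.7
Services: 58.1 + 130.9 + 132.8 = 321.8
Primary income: 165.0 + 109.8 - 136.6 = 138.2
Secondary income: 96.7 - 45.2 = 51.5
Current account = (-383.7) + 321.8 + 138.2 + 51.5 = 127.8
(Excluded from the current account — financial account: new loans extended by domestic banks to foreign borrowers 322.5, increase in resident deposits held at foreign banks 75.2, borrowing by resident firms from foreign banks 164.3; capital account: debt forgiveness received from foreign official creditors 50.9.)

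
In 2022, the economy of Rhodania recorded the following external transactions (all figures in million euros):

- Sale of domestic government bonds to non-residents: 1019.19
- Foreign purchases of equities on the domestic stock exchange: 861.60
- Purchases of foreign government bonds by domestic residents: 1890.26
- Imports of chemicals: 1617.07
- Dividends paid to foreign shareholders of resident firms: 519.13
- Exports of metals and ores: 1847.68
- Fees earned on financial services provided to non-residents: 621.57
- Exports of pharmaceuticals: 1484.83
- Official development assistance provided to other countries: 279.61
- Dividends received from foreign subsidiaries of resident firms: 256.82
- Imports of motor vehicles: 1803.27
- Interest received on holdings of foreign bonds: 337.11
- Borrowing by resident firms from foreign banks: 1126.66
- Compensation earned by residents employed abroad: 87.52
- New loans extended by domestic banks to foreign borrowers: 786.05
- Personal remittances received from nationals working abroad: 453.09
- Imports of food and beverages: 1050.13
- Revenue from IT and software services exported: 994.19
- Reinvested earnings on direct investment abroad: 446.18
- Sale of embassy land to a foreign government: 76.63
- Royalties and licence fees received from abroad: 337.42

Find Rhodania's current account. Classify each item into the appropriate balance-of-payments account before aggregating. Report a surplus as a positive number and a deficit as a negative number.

Goods: 1847.68 - 1050.13 - 1803.27 - 1617.07 + 1484.83 = -1137.96
Services: 994.19 + 337.42 + 621.57 = 1953.18
Primary income: 337.11 + 87.52 - 519.13 + 446.18 + 256.82 = 608.50
Secondary income: 453.09 - 279.61 = 173.48
Current account = (-1137.96) + 1953.18 + 608.50 + 173.48 = 1597.20
(Excluded from the current account — financial account: sale of domestic government bonds to non-residents 1019.19, foreign purchases of equities on the domestic stock exchange 861.60, purchases of foreign government bonds by domestic residents 1890.26, borrowing by resident firms from foreign banks 1126.66, new loans extended by domestic banks to foreign borrowers 786.05; capital account: sale of embassy land to a foreign government 76.63.)

1597.20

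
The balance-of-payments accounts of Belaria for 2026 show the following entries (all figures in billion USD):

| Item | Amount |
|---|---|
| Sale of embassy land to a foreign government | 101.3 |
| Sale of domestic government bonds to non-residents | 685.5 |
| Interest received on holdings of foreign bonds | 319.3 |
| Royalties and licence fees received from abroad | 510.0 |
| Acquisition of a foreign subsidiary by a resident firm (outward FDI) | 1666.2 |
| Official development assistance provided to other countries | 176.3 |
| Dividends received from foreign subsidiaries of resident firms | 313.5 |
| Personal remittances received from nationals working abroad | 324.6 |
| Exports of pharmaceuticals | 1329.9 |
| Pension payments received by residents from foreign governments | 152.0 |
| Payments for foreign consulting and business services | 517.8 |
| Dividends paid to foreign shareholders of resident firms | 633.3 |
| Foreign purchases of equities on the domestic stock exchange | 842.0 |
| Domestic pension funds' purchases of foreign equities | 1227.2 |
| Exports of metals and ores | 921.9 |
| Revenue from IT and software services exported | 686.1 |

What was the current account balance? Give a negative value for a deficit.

3229.9

Goods: 921.9 + 1329.9 = 2251.8
Services: 510.0 - 517.8 + 686.1 = 678.3
Primary income: 313.5 - 633.3 + 319.3 = -0.5
Secondary income: -176.3 + 152.0 + 324.6 = 300.3
Current account = 2251.8 + 678.3 + (-0.5) + 300.3 = 3229.9
(Excluded from the current account — capital account: sale of embassy land to a foreign government 101.3; financial account: sale of domestic government bonds to non-residents 685.5, acquisition of a foreign subsidiary by a resident firm (outward FDI) 1666.2, foreign purchases of equities on the domestic stock exchange 842.0, domestic pension funds' purchases of foreign equities 1227.2.)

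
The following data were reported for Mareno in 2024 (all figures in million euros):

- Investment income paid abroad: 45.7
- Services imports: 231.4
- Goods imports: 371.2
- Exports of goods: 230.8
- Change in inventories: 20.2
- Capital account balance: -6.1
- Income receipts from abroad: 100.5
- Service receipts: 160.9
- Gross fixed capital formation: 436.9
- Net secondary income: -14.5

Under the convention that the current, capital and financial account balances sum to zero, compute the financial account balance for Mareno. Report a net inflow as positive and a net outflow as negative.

176.7

Goods balance = 230.8 - 371.2 = -140.4
Services balance = 160.9 - 231.4 = -70.5
Trade balance (goods + services) = -140.4 + (-70.5) = -210.9
Net primary income = 100.5 - 45.7 = 54.8
Net secondary income = -14.5
Current account = -210.9 + 54.8 + (-14.5) = -170.6
Financial account = -(-170.6 + (-6.1)) = 176.7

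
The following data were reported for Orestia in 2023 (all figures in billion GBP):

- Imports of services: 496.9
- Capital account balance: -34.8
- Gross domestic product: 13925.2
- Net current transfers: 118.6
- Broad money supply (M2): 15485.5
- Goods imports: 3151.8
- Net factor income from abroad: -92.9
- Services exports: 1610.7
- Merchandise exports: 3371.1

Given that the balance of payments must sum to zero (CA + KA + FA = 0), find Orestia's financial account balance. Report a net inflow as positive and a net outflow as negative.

Goods balance = 3371.1 - 3151.8 = 219.3
Services balance = 1610.7 - 496.9 = 1113.8
Trade balance (goods + services) = 219.3 + 1113.8 = 1333.1
Net primary income = -92.9
Net secondary income = 118.6
Current account = 1333.1 + (-92.9) + 118.6 = 1358.8
Financial account = -(1358.8 + (-34.8)) = -1324.0

-1324.0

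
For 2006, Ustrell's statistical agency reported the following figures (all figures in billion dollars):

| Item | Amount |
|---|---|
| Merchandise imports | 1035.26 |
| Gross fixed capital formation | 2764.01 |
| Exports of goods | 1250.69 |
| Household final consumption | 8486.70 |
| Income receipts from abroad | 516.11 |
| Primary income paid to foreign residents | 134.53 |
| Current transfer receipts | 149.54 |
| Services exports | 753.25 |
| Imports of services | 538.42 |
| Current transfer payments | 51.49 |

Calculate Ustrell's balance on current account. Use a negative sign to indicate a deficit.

909.89

Goods balance = 1250.69 - 1035.26 = 215.43
Services balance = 753.25 - 538.42 = 214.83
Trade balance (goods + services) = 215.43 + 214.83 = 430.26
Net primary income = 516.11 - 134.53 = 381.58
Net secondary income = 149.54 - 51.49 = 98.05
Current account = 430.26 + 381.58 + 98.05 = 909.89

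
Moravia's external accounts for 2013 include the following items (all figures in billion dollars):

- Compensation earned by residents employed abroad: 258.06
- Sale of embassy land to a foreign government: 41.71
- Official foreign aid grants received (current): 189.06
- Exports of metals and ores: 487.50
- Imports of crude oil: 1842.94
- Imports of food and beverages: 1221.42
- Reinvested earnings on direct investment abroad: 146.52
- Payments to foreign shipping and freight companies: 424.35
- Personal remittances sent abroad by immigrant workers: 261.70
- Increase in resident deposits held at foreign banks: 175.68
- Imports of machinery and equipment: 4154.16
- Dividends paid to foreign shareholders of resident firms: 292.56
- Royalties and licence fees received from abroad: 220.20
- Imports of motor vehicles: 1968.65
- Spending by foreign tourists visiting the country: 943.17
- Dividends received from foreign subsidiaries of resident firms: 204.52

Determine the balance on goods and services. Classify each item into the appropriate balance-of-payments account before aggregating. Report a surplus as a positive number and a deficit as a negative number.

-7960.65

Goods: 487.50 - 4154.16 - 1221.42 - 1842.94 - 1968.65 = -8699.67
Services: 943.17 + 220.20 - 424.35 = 739.02
Trade balance = -8699.67 + 739.02 = -7960.65
(Excluded from the trade balance — primary income: compensation earned by residents employed abroad 258.06, reinvested earnings on direct investment abroad 146.52, dividends paid to foreign shareholders of resident firms 292.56, dividends received from foreign subsidiaries of resident firms 204.52; capital account: sale of embassy land to a foreign government 41.71; secondary income: official foreign aid grants received (current) 189.06, personal remittances sent abroad by immigrant workers 261.70; financial account: increase in resident deposits held at foreign banks 175.68.)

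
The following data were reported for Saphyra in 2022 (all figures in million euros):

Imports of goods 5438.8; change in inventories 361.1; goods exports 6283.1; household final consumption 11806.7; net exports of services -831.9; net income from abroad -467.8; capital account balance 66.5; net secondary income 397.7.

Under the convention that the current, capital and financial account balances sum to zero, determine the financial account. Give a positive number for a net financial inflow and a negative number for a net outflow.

-8.8

Goods balance = 6283.1 - 5438.8 = 844.3
Services balance = -831.9
Trade balance (goods + services) = 844.3 + (-831.9) = 12.4
Net primary income = -467.8
Net secondary income = 397.7
Current account = 12.4 + (-467.8) + 397.7 = -57.7
Financial account = -(-57.7 + 66.5) = -8.8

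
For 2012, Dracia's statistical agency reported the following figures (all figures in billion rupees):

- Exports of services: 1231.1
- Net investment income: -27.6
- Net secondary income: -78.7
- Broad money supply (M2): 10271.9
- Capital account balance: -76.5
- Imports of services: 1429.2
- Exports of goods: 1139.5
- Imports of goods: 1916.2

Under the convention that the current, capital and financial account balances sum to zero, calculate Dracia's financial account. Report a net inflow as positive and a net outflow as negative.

1157.6

Goods balance = 1139.5 - 1916.2 = -776.7
Services balance = 1231.1 - 1429.2 = -198.1
Trade balance (goods + services) = -776.7 + (-198.1) = -974.8
Net primary income = -27.6
Net secondary income = -78.7
Current account = -974.8 + (-27.6) + (-78.7) = -1081.1
Financial account = -(-1081.1 + (-76.5)) = 1157.6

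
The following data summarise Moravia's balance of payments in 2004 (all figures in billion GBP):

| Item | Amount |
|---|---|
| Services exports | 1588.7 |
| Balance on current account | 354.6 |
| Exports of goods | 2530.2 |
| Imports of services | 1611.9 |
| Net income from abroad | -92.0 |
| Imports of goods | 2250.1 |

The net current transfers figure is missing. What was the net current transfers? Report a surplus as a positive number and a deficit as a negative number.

189.7

Current account = goods balance + services balance + net primary income + net secondary income
Sum of the known components = 164.9
Net current transfers = CA - (known components) = 354.6 - 164.9 = 189.7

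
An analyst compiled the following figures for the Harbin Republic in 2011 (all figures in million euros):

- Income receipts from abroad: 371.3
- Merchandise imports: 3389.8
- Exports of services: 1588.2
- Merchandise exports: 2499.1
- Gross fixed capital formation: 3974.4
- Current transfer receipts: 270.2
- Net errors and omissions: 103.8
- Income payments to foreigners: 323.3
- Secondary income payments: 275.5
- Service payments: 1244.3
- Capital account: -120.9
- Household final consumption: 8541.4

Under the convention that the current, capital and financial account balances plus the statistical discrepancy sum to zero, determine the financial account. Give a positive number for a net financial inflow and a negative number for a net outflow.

Goods balance = 2499.1 - 3389.8 = -890.7
Services balance = 1588.2 - 1244.3 = 343.9
Trade balance (goods + services) = -890.7 + 343.9 = -546.8
Net primary income = 371.3 - 323.3 = 48.0
Net secondary income = 270.2 - 275.5 = -5.3
Current account = -546.8 + 48.0 + (-5.3) = -504.1
Financial account = -(-504.1 + (-120.9) + 103.8) = 521.2

521.2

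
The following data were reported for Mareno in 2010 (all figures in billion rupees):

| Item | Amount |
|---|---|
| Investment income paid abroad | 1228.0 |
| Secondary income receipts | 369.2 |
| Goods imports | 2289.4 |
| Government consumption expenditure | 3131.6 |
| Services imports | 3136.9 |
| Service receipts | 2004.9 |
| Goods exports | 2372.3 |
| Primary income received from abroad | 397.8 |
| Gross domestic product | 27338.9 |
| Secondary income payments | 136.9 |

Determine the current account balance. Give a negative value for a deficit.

-1647.0

Goods balance = 2372.3 - 2289.4 = 82.9
Services balance = 2004.9 - 3136.9 = -1132.0
Trade balance (goods + services) = 82.9 + (-1132.0) = -1049.1
Net primary income = 397.8 - 1228.0 = -830.2
Net secondary income = 369.2 - 136.9 = 232.3
Current account = -1049.1 + (-830.2) + 232.3 = -1647.0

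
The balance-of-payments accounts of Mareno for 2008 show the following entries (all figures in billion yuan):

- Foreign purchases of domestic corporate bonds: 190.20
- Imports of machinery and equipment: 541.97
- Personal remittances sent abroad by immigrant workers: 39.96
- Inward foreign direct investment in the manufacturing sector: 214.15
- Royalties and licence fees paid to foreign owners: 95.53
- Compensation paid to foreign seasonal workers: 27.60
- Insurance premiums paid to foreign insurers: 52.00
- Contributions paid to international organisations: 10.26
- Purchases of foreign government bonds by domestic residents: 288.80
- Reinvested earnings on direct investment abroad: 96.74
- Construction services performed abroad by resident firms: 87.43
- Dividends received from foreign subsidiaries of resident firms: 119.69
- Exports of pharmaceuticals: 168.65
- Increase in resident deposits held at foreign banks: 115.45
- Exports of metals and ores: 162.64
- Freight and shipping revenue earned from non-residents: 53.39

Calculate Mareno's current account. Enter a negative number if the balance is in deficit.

-78.78

Goods: 162.64 - 541.97 + 168.65 = -210.68
Services: 87.43 + 53.39 - 52.00 - 95.53 = -6.71
Primary income: -27.60 + 96.74 + 119.69 = 188.83
Secondary income: -39.96 - 10.26 = -50.22
Current account = (-210.68) + (-6.71) + 188.83 + (-50.22) = -78.78
(Excluded from the current account — financial account: foreign purchases of domestic corporate bonds 190.20, inward foreign direct investment in the manufacturing sector 214.15, purchases of foreign government bonds by domestic residents 288.80, increase in resident deposits held at foreign banks 115.45.)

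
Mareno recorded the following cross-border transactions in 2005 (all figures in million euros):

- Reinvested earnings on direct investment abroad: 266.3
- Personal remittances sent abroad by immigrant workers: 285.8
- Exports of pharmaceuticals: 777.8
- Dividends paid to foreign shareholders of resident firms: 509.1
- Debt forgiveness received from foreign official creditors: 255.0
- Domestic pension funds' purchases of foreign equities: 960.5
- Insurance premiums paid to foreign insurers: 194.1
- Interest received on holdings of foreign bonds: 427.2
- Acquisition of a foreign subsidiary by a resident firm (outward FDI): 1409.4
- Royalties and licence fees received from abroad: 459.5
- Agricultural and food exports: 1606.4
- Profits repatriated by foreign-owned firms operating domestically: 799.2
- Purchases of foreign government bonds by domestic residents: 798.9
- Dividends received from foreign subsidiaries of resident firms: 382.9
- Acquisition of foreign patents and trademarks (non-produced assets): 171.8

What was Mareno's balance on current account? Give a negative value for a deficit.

2131.9

Goods: 777.8 + 1606.4 = 2384.2
Services: -194.1 + 459.5 = 265.4
Primary income: 382.9 - 509.1 + 427.2 - 799.2 + 266.3 = -231.9
Secondary income: -285.8
Current account = 2384.2 + 265.4 + (-231.9) + (-285.8) = 2131.9
(Excluded from the current account — capital account: debt forgiveness received from foreign official creditors 255.0, acquisition of foreign patents and trademarks (non-produced assets) 171.8; financial account: domestic pension funds' purchases of foreign equities 960.5, acquisition of a foreign subsidiary by a resident firm (outward FDI) 1409.4, purchases of foreign government bonds by domestic residents 798.9.)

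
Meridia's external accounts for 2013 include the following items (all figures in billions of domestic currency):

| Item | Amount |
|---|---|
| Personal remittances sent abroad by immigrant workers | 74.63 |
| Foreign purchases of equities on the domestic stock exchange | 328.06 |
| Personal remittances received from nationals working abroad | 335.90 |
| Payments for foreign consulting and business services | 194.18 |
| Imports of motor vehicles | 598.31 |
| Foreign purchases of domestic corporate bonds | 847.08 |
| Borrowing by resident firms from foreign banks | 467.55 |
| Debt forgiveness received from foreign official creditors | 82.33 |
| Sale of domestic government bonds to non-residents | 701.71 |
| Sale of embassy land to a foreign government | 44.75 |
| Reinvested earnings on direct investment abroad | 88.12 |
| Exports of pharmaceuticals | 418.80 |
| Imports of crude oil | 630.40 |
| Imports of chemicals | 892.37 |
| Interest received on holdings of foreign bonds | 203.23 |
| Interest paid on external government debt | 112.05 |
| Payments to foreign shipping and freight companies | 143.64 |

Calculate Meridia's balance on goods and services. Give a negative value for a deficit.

-2040.10

Goods: -630.40 + 418.80 - 598.31 - 892.37 = -1702.28
Services: -194.18 - 143.64 = -337.82
Trade balance = -1702.28 + (-337.82) = -2040.10
(Excluded from the trade balance — secondary income: personal remittances sent abroad by immigrant workers 74.63, personal remittances received from nationals working abroad 335.90; financial account: foreign purchases of equities on the domestic stock exchange 328.06, foreign purchases of domestic corporate bonds 847.08, borrowing by resident firms from foreign banks 467.55, sale of domestic government bonds to non-residents 701.71; capital account: debt forgiveness received from foreign official creditors 82.33, sale of embassy land to a foreign government 44.75; primary income: reinvested earnings on direct investment abroad 88.12, interest received on holdings of foreign bonds 203.23, interest paid on external government debt 112.05.)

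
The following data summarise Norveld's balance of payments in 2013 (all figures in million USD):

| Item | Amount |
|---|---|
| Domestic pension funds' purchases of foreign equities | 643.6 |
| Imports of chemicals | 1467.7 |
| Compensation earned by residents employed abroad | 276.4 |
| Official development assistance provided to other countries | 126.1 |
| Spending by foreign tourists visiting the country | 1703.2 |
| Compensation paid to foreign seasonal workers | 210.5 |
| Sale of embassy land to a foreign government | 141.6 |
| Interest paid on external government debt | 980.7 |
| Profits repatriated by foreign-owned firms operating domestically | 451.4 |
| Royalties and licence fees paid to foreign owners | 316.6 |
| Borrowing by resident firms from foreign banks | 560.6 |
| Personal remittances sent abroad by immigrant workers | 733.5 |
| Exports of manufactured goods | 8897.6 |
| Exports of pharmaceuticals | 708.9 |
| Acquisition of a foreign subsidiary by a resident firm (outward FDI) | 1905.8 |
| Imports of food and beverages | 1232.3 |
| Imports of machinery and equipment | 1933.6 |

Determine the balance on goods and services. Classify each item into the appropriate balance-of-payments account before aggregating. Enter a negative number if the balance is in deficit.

Goods: -1933.6 - 1232.3 - 1467.7 + 8897.6 + 708.9 = 4972.9
Services: -316.6 + 1703.2 = 1386.6
Trade balance = 4972.9 + 1386.6 = 6359.5
(Excluded from the trade balance — financial account: domestic pension funds' purchases of foreign equities 643.6, borrowing by resident firms from foreign banks 560.6, acquisition of a foreign subsidiary by a resident firm (outward FDI) 1905.8; primary income: compensation earned by residents employed abroad 276.4, compensation paid to foreign seasonal workers 210.5, interest paid on external government debt 980.7, profits repatriated by foreign-owned firms operating domestically 451.4; secondary income: official development assistance provided to other countries 126.1, personal remittances sent abroad by immigrant workers 733.5; capital account: sale of embassy land to a foreign government 141.6.)

6359.5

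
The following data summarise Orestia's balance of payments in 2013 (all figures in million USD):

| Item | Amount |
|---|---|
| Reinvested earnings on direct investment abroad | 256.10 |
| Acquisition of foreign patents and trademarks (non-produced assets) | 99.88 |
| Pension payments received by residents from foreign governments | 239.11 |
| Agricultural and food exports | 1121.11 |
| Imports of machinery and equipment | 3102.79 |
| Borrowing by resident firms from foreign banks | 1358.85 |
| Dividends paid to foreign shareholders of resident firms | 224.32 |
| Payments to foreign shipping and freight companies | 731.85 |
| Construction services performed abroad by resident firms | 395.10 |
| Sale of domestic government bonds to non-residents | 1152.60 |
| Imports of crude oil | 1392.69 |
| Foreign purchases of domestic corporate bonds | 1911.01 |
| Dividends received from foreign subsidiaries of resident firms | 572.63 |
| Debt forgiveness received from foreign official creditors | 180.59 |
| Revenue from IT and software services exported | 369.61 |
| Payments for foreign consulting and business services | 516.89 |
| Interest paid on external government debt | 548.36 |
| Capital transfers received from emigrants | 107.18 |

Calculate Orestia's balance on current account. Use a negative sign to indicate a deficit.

Goods: -3102.79 - 1392.69 + 1121.11 = -3374.37
Services: 369.61 + 395.10 - 731.85 - 516.89 = -484.03
Primary income: 256.10 - 224.32 + 572.63 - 548.36 = 56.05
Secondary income: 239.11
Current account = (-3374.37) + (-484.03) + 56.05 + 239.11 = -3563.24
(Excluded from the current account — capital account: acquisition of foreign patents and trademarks (non-produced assets) 99.88, debt forgiveness received from foreign official creditors 180.59, capital transfers received from emigrants 107.18; financial account: borrowing by resident firms from foreign banks 1358.85, sale of domestic government bonds to non-residents 1152.60, foreign purchases of domestic corporate bonds 1911.01.)

-3563.24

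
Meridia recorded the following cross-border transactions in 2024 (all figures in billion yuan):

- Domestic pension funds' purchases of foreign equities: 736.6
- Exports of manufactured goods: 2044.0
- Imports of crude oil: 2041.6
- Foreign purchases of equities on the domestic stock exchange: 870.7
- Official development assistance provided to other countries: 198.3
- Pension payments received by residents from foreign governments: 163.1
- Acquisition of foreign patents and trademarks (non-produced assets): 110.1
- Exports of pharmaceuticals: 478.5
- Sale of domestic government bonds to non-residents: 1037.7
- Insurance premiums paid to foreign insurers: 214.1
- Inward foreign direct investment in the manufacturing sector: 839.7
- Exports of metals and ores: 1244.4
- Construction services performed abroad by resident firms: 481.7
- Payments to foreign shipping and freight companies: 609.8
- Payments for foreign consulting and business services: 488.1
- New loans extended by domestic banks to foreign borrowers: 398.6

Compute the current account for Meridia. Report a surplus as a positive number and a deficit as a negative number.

859.8

Goods: 1244.4 + 478.5 - 2041.6 + 2044.0 = 1725.3
Services: -609.8 - 214.1 + 481.7 - 488.1 = -830.3
Secondary income: 163.1 - 198.3 = -35.2
Current account = 1725.3 + (-830.3) + (-35.2) = 859.8
(Excluded from the current account — financial account: domestic pension funds' purchases of foreign equities 736.6, foreign purchases of equities on the domestic stock exchange 870.7, sale of domestic government bonds to non-residents 1037.7, inward foreign direct investment in the manufacturing sector 839.7, new loans extended by domestic banks to foreign borrowers 398.6; capital account: acquisition of foreign patents and trademarks (non-produced assets) 110.1.)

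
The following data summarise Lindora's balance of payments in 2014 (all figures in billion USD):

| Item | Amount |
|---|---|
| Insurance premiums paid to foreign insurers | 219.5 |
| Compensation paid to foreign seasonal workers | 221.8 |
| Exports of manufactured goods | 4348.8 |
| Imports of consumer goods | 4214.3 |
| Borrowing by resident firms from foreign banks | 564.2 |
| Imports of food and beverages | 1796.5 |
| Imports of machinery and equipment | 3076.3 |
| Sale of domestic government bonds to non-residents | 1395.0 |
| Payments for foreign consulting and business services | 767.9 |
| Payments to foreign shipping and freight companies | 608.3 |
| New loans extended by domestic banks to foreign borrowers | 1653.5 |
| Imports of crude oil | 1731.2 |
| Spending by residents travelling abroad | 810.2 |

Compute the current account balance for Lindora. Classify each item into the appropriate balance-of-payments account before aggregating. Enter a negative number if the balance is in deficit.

-9097.2

Goods: -3076.3 - 1796.5 - 4214.3 - 1731.2 + 4348.8 = -6469.5
Services: -767.9 - 810.2 - 608.3 - 219.5 = -2405.9
Primary income: -221.8
Current account = (-6469.5) + (-2405.9) + (-221.8) = -9097.2
(Excluded from the current account — financial account: borrowing by resident firms from foreign banks 564.2, sale of domestic government bonds to non-residents 1395.0, new loans extended by domestic banks to foreign borrowers 1653.5.)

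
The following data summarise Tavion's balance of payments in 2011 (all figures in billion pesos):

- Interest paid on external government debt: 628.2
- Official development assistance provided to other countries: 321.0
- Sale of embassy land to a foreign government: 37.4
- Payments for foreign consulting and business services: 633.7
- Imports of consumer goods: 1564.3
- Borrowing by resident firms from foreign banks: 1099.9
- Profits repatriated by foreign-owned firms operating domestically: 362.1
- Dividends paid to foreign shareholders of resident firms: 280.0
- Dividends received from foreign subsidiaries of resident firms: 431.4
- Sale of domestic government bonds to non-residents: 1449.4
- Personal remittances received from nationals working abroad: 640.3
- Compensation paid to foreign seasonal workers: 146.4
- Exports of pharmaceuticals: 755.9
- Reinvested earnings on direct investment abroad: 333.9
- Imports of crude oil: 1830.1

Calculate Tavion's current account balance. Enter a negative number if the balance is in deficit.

Goods: -1564.3 + 755.9 - 1830.1 = -2638.5
Services: -633.7
Primary income: -628.2 - 362.1 + 431.4 - 280.0 + 333.9 - 146.4 = -651.4
Secondary income: 640.3 - 321.0 = 319.3
Current account = (-2638.5) + (-633.7) + (-651.4) + 319.3 = -3604.3
(Excluded from the current account — capital account: sale of embassy land to a foreign government 37.4; financial account: borrowing by resident firms from foreign banks 1099.9, sale of domestic government bonds to non-residents 1449.4.)

-3604.3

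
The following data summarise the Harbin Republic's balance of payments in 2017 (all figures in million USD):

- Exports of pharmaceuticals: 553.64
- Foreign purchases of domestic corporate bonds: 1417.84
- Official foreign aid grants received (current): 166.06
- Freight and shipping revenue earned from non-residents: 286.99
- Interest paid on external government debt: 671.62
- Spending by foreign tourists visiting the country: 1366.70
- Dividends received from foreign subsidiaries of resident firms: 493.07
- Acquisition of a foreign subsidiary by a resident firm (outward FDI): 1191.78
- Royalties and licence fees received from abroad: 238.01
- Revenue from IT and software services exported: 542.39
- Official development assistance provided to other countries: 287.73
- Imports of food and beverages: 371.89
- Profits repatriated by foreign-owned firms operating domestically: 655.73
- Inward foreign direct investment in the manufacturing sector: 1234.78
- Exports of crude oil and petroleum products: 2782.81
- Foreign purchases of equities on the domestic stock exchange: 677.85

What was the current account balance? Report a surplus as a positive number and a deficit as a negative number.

4442.70

Goods: 553.64 + 2782.81 - 371.89 = 2964.56
Services: 286.99 + 1366.70 + 238.01 + 542.39 = 2434.09
Primary income: 493.07 - 671.62 - 655.73 = -834.28
Secondary income: 166.06 - 287.73 = -121.67
Current account = 2964.56 + 2434.09 + (-834.28) + (-121.67) = 4442.70
(Excluded from the current account — financial account: foreign purchases of domestic corporate bonds 1417.84, acquisition of a foreign subsidiary by a resident firm (outward FDI) 1191.78, inward foreign direct investment in the manufacturing sector 1234.78, foreign purchases of equities on the domestic stock exchange 677.85.)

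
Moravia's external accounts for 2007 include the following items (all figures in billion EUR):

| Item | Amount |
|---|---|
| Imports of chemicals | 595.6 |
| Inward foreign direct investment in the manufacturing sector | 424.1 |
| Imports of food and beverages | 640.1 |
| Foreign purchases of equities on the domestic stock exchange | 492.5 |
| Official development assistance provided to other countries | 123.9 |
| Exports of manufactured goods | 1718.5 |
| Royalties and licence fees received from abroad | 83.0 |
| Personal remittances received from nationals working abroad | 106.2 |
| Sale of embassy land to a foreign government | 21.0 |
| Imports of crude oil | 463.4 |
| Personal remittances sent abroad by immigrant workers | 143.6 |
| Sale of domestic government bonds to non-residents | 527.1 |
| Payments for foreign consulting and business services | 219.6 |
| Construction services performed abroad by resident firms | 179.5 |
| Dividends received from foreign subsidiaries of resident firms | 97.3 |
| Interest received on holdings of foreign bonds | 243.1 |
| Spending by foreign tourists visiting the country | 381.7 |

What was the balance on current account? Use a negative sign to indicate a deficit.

Goods: -463.4 - 640.1 + 1718.5 - 595.6 = 19.4
Services: -219.6 + 83.0 + 381.7 + 179.5 = 424.6
Primary income: 97.3 + 243.1 = 340.4
Secondary income: -123.9 + 106.2 - 143.6 = -161.3
Current account = 19.4 + 424.6 + 340.4 + (-161.3) = 623.1
(Excluded from the current account — financial account: inward foreign direct investment in the manufacturing sector 424.1, foreign purchases of equities on the domestic stock exchange 492.5, sale of domestic government bonds to non-residents 527.1; capital account: sale of embassy land to a foreign government 21.0.)

623.1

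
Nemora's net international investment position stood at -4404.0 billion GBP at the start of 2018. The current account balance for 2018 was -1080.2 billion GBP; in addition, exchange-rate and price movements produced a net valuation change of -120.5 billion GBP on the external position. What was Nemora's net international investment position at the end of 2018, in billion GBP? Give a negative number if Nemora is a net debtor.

Change in NIIP = current account + net valuation change = -1080.2 + (-120.5) = -1200.7
End-of-year NIIP = -4404.0 + (-1200.7) = -5604.7

-5604.7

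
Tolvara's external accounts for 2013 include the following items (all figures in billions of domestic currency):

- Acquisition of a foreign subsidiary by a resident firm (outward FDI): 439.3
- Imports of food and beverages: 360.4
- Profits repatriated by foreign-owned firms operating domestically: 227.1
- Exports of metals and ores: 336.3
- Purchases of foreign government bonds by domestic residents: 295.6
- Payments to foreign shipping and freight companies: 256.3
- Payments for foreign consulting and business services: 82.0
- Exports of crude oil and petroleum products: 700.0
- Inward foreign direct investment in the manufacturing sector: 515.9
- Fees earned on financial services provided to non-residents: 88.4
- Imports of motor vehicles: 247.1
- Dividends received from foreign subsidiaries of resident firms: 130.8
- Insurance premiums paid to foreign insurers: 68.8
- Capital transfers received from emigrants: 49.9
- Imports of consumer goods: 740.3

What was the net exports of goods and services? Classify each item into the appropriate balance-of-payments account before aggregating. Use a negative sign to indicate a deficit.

-630.2

Goods: -247.1 + 700.0 - 360.4 + 336.3 - 740.3 = -311.5
Services: -68.8 + 88.4 - 82.0 - 256.3 = -318.7
Trade balance = -311.5 + (-318.7) = -630.2
(Excluded from the trade balance — financial account: acquisition of a foreign subsidiary by a resident firm (outward FDI) 439.3, purchases of foreign government bonds by domestic residents 295.6, inward foreign direct investment in the manufacturing sector 515.9; primary income: profits repatriated by foreign-owned firms operating domestically 227.1, dividends received from foreign subsidiaries of resident firms 130.8; capital account: capital transfers received from emigrants 49.9.)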